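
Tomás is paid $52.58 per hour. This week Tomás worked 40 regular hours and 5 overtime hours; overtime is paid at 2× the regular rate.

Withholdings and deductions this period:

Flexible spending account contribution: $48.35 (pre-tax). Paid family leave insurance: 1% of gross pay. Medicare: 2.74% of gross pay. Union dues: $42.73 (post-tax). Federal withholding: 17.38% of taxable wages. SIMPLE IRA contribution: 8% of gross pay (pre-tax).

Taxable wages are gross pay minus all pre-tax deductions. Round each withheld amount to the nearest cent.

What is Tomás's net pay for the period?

Regular pay: 40 × $52.58 = $2103.20
Overtime pay: 5 × $52.58 × 2 = $525.80
Gross pay = $2103.20 + $525.80 = $2629.00
Flexible spending account contribution: $48.35
SIMPLE IRA contribution: $2629.00 × 0.08 = $210.32
Pre-tax total = $48.35 + $210.32 = $258.67
Taxable wages = $2629.00 − $258.67 = $2370.33
Federal withholding: $2370.33 × 0.1738 = $411.96
Paid family leave insurance: $2629.00 × 0.01 = $26.29
Medicare: $2629.00 × 0.0274 = $72.03
Union dues: $42.73
Total deductions = $48.35 + $210.32 + $411.96 + $26.29 + $72.03 + $42.73 = $811.68
Net pay = $2629.00 − $811.68 = $1817.32

$1817.32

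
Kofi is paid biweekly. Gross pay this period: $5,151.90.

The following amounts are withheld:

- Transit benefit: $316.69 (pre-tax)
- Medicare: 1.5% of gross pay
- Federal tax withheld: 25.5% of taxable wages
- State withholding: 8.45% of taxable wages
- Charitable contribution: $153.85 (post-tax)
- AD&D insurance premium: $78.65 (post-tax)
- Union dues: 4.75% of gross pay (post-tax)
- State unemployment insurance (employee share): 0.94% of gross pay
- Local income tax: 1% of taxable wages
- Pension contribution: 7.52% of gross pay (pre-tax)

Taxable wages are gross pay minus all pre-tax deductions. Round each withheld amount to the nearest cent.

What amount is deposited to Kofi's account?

$2,290.35

Transit benefit: $316.69
Pension contribution: $5,151.90 × 0.0752 = $387.42
Pre-tax total = $316.69 + $387.42 = $704.11
Taxable wages = $5,151.90 − $704.11 = $4,447.79
Federal tax withheld: $4,447.79 × 0.255 = $1,134.19
Local income tax: $4,447.79 × 0.01 = $44.48
State withholding: $4,447.79 × 0.0845 = $375.84
Medicare: $5,151.90 × 0.015 = $77.28
State unemployment insurance (employee share): $5,151.90 × 0.0094 = $48.43
Charitable contribution: $153.85
AD&D insurance premium: $78.65
Union dues: $5,151.90 × 0.0475 = $244.72
Total deductions = $316.69 + $387.42 + $1,134.19 + $44.48 + $375.84 + $77.28 + $48.43 + $153.85 + $78.65 + $244.72 = $2,861.55
Net pay = $5,151.90 − $2,861.55 = $2,290.35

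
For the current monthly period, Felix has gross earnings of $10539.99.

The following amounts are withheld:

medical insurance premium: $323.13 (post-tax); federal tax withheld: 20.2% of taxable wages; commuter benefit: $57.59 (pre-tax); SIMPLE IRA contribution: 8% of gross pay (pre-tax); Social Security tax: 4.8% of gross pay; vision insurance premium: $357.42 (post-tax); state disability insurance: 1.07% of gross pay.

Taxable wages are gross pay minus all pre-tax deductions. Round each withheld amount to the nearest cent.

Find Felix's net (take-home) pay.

$6392.83

Commuter benefit: $57.59
SIMPLE IRA contribution: $10539.99 × 0.08 = $843.20
Pre-tax total = $57.59 + $843.20 = $900.79
Taxable wages = $10539.99 − $900.79 = $9639.20
Federal tax withheld: $9639.20 × 0.202 = $1947.12
State disability insurance: $10539.99 × 0.0107 = $112.78
Social Security tax: $10539.99 × 0.048 = $505.92
Medical insurance premium: $323.13
Vision insurance premium: $357.42
Total deductions = $57.59 + $843.20 + $1947.12 + $112.78 + $505.92 + $323.13 + $357.42 = $4147.16
Net pay = $10539.99 − $4147.16 = $6392.83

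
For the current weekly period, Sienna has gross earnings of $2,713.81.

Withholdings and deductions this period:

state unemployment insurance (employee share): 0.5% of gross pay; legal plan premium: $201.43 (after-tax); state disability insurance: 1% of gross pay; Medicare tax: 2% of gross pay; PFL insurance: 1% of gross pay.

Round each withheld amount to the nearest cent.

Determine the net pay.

$2,390.25

State disability insurance: $2,713.81 × 0.01 = $27.14
PFL insurance: $2,713.81 × 0.01 = $27.14
State unemployment insurance (employee share): $2,713.81 × 0.005 = $13.57
Medicare tax: $2,713.81 × 0.02 = $54.28
Legal plan premium: $201.43
Total deductions = $27.14 + $27.14 + $13.57 + $54.28 + $201.43 = $323.56
Net pay = $2,713.81 − $323.56 = $2,390.25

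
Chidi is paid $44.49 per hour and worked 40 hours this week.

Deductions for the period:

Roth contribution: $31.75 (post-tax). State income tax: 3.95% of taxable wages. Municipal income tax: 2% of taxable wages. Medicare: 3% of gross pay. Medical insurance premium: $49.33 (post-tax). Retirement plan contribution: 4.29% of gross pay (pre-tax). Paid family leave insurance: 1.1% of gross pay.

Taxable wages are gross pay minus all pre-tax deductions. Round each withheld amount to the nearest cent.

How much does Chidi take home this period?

$1,447.86

Gross pay: 40 × $44.49 = $1,779.60
Retirement plan contribution: $1,779.60 × 0.0429 = $76.34
Taxable wages = $1,779.60 − $76.34 = $1,703.26
Municipal income tax: $1,703.26 × 0.02 = $34.07
State income tax: $1,703.26 × 0.0395 = $67.28
Medicare: $1,779.60 × 0.03 = $53.39
Paid family leave insurance: $1,779.60 × 0.011 = $19.58
Roth contribution: $31.75
Medical insurance premium: $49.33
Total deductions = $76.34 + $34.07 + $67.28 + $53.39 + $19.58 + $31.75 + $49.33 = $331.74
Net pay = $1,779.60 − $331.74 = $1,447.86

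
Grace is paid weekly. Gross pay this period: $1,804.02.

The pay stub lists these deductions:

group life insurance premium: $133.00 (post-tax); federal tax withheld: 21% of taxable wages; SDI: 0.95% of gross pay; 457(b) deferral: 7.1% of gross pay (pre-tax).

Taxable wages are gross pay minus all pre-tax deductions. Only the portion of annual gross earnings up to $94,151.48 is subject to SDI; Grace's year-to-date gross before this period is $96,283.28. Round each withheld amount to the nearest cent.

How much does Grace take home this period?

$1,190.98

457(b) deferral: $1,804.02 × 0.071 = $128.09
Taxable wages = $1,804.02 − $128.09 = $1,675.93
Federal tax withheld: $1,675.93 × 0.21 = $351.95
SDI: annual cap $94,151.48 already reached (YTD $96,283.28), so $0.00
Group life insurance premium: $133.00
Total deductions = $128.09 + $351.95 + $0.00 + $133.00 = $613.04
Net pay = $1,804.02 − $613.04 = $1,190.98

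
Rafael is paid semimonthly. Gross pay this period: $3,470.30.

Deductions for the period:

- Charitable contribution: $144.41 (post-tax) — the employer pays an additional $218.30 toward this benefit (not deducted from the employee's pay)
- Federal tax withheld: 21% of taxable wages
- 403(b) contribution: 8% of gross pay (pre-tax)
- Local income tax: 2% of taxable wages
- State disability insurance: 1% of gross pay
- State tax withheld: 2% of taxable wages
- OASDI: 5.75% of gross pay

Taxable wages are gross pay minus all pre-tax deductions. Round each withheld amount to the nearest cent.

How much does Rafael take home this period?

403(b) contribution: $3,470.30 × 0.08 = $277.62
Taxable wages = $3,470.30 − $277.62 = $3,192.68
State tax withheld: $3,192.68 × 0.02 = $63.85
Federal tax withheld: $3,192.68 × 0.21 = $670.46
Local income tax: $3,192.68 × 0.02 = $63.85
OASDI: $3,470.30 × 0.0575 = $199.54
State disability insurance: $3,470.30 × 0.01 = $34.70
Charitable contribution: $144.41
(Employer's $218.30 toward charitable contribution is not withheld from the employee.)
Total deductions = $277.62 + $63.85 + $670.46 + $63.85 + $199.54 + $34.70 + $144.41 = $1,454.43
Net pay = $3,470.30 − $1,454.43 = $2,015.87

$2,015.87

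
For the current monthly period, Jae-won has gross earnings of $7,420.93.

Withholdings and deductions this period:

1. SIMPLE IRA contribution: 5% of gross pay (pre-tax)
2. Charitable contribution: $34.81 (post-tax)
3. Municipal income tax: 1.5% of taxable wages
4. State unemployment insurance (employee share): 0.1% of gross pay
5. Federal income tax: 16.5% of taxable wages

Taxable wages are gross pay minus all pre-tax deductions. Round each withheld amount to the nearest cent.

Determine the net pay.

$5,738.67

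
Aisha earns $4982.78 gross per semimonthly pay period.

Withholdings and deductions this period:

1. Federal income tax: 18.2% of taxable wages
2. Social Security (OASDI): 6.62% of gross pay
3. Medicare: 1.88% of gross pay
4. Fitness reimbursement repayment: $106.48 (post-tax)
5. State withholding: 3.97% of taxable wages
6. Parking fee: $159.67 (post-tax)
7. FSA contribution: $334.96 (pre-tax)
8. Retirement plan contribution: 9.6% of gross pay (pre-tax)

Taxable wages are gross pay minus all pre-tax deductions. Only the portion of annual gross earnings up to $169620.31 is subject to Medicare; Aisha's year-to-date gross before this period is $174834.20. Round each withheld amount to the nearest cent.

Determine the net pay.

FSA contribution: $334.96
Retirement plan contribution: $4982.78 × 0.096 = $478.35
Pre-tax total = $334.96 + $478.35 = $813.31
Taxable wages = $4982.78 − $813.31 = $4169.47
Federal income tax: $4169.47 × 0.182 = $758.84
State withholding: $4169.47 × 0.0397 = $165.53
Medicare: annual cap $169620.31 already reached (YTD $174834.20), so $0.00
Social Security (OASDI): $4982.78 × 0.0662 = $329.86
Fitness reimbursement repayment: $106.48
Parking fee: $159.67
Total deductions = $334.96 + $478.35 + $758.84 + $165.53 + $0.00 + $329.86 + $106.48 + $159.67 = $2333.69
Net pay = $4982.78 − $2333.69 = $2649.09

$2649.09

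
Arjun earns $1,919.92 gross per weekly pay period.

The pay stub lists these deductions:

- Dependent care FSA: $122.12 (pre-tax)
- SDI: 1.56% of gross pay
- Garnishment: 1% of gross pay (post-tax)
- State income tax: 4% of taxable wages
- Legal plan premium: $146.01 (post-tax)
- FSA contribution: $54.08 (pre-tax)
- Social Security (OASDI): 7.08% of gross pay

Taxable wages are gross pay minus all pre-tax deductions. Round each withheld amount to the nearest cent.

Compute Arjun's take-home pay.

$1,342.88

Dependent care FSA: $122.12
FSA contribution: $54.08
Pre-tax total = $122.12 + $54.08 = $176.20
Taxable wages = $1,919.92 − $176.20 = $1,743.72
State income tax: $1,743.72 × 0.04 = $69.75
Social Security (OASDI): $1,919.92 × 0.0708 = $135.93
SDI: $1,919.92 × 0.0156 = $29.95
Legal plan premium: $146.01
Garnishment: $1,919.92 × 0.01 = $19.20
Total deductions = $122.12 + $54.08 + $69.75 + $135.93 + $29.95 + $146.01 + $19.20 = $577.04
Net pay = $1,919.92 − $577.04 = $1,342.88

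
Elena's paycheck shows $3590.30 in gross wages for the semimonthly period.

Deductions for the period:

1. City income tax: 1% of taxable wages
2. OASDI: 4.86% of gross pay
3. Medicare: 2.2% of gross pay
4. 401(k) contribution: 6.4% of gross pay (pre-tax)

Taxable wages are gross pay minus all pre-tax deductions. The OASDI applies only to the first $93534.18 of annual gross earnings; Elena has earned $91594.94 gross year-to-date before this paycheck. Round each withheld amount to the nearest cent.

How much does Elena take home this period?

401(k) contribution: $3590.30 × 0.064 = $229.78
Taxable wages = $3590.30 − $229.78 = $3360.52
City income tax: $3360.52 × 0.01 = $33.61
Medicare: $3590.30 × 0.022 = $78.99
OASDI: only $93534.18 − $91594.94 = $1939.24 of this check is subject → $1939.24 × 0.0486 = $94.25
Total deductions = $229.78 + $33.61 + $78.99 + $94.25 = $436.63
Net pay = $3590.30 − $436.63 = $3153.67

$3153.67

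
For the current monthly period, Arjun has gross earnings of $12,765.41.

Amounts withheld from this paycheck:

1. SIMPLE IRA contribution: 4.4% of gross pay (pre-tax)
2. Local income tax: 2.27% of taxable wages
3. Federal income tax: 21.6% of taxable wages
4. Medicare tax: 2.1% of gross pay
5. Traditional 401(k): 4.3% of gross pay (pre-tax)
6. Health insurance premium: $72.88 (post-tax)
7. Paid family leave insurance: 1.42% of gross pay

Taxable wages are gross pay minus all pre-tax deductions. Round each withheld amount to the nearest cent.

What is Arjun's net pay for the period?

Traditional 401(k): $12,765.41 × 0.043 = $548.91
SIMPLE IRA contribution: $12,765.41 × 0.044 = $561.68
Pre-tax total = $548.91 + $561.68 = $1,110.59
Taxable wages = $12,765.41 − $1,110.59 = $11,654.82
Local income tax: $11,654.82 × 0.0227 = $264.56
Federal income tax: $11,654.82 × 0.216 = $2,517.44
Paid family leave insurance: $12,765.41 × 0.0142 = $181.27
Medicare tax: $12,765.41 × 0.021 = $268.07
Health insurance premium: $72.88
Total deductions = $548.91 + $561.68 + $264.56 + $2,517.44 + $181.27 + $268.07 + $72.88 = $4,414.81
Net pay = $12,765.41 − $4,414.81 = $8,350.60

$8,350.60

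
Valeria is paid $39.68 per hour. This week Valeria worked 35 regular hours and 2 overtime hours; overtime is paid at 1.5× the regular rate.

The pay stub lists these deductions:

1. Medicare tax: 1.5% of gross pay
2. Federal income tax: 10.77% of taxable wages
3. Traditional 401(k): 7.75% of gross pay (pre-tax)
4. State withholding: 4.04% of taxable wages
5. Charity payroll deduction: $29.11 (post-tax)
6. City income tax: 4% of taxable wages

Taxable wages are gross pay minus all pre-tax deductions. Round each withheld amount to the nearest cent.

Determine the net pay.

$1,077.60

Regular pay: 35 × $39.68 = $1,388.80
Overtime pay: 2 × $39.68 × 1.5 = $119.04
Gross pay = $1,388.80 + $119.04 = $1,507.84
Traditional 401(k): $1,507.84 × 0.0775 = $116.86
Taxable wages = $1,507.84 − $116.86 = $1,390.98
State withholding: $1,390.98 × 0.0404 = $56.20
Federal income tax: $1,390.98 × 0.1077 = $149.81
City income tax: $1,390.98 × 0.04 = $55.64
Medicare tax: $1,507.84 × 0.015 = $22.62
Charity payroll deduction: $29.11
Total deductions = $116.86 + $56.20 + $149.81 + $55.64 + $22.62 + $29.11 = $430.24
Net pay = $1,507.84 − $430.24 = $1,077.60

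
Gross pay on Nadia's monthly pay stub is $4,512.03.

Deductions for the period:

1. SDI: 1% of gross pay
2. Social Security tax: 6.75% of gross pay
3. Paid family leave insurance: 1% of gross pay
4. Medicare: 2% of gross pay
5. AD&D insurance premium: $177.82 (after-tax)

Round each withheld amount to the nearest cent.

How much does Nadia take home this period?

$3,849.17

Medicare: $4,512.03 × 0.02 = $90.24
Paid family leave insurance: $4,512.03 × 0.01 = $45.12
SDI: $4,512.03 × 0.01 = $45.12
Social Security tax: $4,512.03 × 0.0675 = $304.56
AD&D insurance premium: $177.82
Total deductions = $90.24 + $45.12 + $45.12 + $304.56 + $177.82 = $662.86
Net pay = $4,512.03 − $662.86 = $3,849.17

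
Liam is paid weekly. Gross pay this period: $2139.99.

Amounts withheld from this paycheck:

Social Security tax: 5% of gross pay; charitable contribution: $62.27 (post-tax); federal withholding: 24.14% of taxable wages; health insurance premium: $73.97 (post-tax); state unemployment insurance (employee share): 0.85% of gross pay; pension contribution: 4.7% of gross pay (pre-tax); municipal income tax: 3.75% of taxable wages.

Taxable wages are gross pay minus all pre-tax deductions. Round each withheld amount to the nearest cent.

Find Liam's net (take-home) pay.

Pension contribution: $2139.99 × 0.047 = $100.58
Taxable wages = $2139.99 − $100.58 = $2039.41
Municipal income tax: $2039.41 × 0.0375 = $76.48
Federal withholding: $2039.41 × 0.2414 = $492.31
Social Security tax: $2139.99 × 0.05 = $107.00
State unemployment insurance (employee share): $2139.99 × 0.0085 = $18.19
Health insurance premium: $73.97
Charitable contribution: $62.27
Total deductions = $100.58 + $76.48 + $492.31 + $107.00 + $18.19 + $73.97 + $62.27 = $930.80
Net pay = $2139.99 − $930.80 = $1209.19

$1209.19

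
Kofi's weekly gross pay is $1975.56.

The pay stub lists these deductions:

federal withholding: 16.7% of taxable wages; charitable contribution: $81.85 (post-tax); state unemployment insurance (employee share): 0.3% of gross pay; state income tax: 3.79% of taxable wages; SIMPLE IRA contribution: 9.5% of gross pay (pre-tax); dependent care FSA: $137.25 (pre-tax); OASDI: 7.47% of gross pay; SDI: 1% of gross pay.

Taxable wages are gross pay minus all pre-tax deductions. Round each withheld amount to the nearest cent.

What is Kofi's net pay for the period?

Dependent care FSA: $137.25
SIMPLE IRA contribution: $1975.56 × 0.095 = $187.68
Pre-tax total = $137.25 + $187.68 = $324.93
Taxable wages = $1975.56 − $324.93 = $1650.63
State income tax: $1650.63 × 0.0379 = $62.56
Federal withholding: $1650.63 × 0.167 = $275.66
OASDI: $1975.56 × 0.0747 = $147.57
SDI: $1975.56 × 0.01 = $19.76
State unemployment insurance (employee share): $1975.56 × 0.003 = $5.93
Charitable contribution: $81.85
Total deductions = $137.25 + $187.68 + $62.56 + $275.66 + $147.57 + $19.76 + $5.93 + $81.85 = $918.26
Net pay = $1975.56 − $918.26 = $1057.30

$1057.30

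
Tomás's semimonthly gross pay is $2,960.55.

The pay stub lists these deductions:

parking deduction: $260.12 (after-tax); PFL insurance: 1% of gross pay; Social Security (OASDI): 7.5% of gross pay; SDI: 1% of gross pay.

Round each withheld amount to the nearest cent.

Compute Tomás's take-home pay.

$2,419.17

Social Security (OASDI): $2,960.55 × 0.075 = $222.04
PFL insurance: $2,960.55 × 0.01 = $29.61
SDI: $2,960.55 × 0.01 = $29.61
Parking deduction: $260.12
Total deductions = $222.04 + $29.61 + $29.61 + $260.12 = $541.38
Net pay = $2,960.55 − $541.38 = $2,419.17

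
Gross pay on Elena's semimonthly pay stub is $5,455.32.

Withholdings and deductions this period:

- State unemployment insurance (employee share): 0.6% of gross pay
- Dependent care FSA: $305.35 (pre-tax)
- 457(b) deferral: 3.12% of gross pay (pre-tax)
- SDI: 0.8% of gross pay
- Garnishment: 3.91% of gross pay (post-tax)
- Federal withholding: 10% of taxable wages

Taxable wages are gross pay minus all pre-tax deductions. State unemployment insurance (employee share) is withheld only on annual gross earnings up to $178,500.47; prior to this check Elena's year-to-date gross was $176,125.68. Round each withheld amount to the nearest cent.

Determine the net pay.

457(b) deferral: $5,455.32 × 0.0312 = $170.21
Dependent care FSA: $305.35
Pre-tax total = $170.21 + $305.35 = $475.56
Taxable wages = $5,455.32 − $475.56 = $4,979.76
Federal withholding: $4,979.76 × 0.1 = $497.98
SDI: $5,455.32 × 0.008 = $43.64
State unemployment insurance (employee share): only $178,500.47 − $176,125.68 = $2,374.79 of this check is subject → $2,374.79 × 0.006 = $14.25
Garnishment: $5,455.32 × 0.0391 = $213.30
Total deductions = $170.21 + $305.35 + $497.98 + $43.64 + $14.25 + $213.30 = $1,244.73
Net pay = $5,455.32 − $1,244.73 = $4,210.59

$4,210.59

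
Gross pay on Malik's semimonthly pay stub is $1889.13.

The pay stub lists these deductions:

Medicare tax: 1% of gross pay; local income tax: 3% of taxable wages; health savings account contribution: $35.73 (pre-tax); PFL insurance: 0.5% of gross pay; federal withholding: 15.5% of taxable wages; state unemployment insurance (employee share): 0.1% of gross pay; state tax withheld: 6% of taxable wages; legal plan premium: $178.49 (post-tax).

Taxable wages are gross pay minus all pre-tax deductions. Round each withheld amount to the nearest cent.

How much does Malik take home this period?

$1190.60

Health savings account contribution: $35.73
Taxable wages = $1889.13 − $35.73 = $1853.40
Local income tax: $1853.40 × 0.03 = $55.60
Federal withholding: $1853.40 × 0.155 = $287.28
State tax withheld: $1853.40 × 0.06 = $111.20
State unemployment insurance (employee share): $1889.13 × 0.001 = $1.89
Medicare tax: $1889.13 × 0.01 = $18.89
PFL insurance: $1889.13 × 0.005 = $9.45
Legal plan premium: $178.49
Total deductions = $35.73 + $55.60 + $287.28 + $111.20 + $1.89 + $18.89 + $9.45 + $178.49 = $698.53
Net pay = $1889.13 − $698.53 = $1190.60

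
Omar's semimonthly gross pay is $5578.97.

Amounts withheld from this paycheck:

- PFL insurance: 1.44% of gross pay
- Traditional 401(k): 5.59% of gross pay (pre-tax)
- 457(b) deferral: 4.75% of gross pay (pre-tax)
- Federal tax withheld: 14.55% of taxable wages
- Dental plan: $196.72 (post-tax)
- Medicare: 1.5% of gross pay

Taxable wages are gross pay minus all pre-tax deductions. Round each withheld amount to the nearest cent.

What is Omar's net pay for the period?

$3913.56

Traditional 401(k): $5578.97 × 0.0559 = $311.86
457(b) deferral: $5578.97 × 0.0475 = $265.00
Pre-tax total = $311.86 + $265.00 = $576.86
Taxable wages = $5578.97 − $576.86 = $5002.11
Federal tax withheld: $5002.11 × 0.1455 = $727.81
Medicare: $5578.97 × 0.015 = $83.68
PFL insurance: $5578.97 × 0.0144 = $80.34
Dental plan: $196.72
Total deductions = $311.86 + $265.00 + $727.81 + $83.68 + $80.34 + $196.72 = $1665.41
Net pay = $5578.97 − $1665.41 = $3913.56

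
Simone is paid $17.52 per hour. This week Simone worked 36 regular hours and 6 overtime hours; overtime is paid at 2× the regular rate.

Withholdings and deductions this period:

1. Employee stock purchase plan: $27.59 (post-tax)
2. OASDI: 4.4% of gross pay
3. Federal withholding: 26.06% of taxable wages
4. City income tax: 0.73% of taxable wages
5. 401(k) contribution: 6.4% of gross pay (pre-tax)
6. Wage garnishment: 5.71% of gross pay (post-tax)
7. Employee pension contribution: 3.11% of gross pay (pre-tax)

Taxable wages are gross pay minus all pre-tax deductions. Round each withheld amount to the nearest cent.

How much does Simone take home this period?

$444.51

Regular pay: 36 × $17.52 = $630.72
Overtime pay: 6 × $17.52 × 2 = $210.24
Gross pay = $630.72 + $210.24 = $840.96
401(k) contribution: $840.96 × 0.064 = $53.82
Employee pension contribution: $840.96 × 0.0311 = $26.15
Pre-tax total = $53.82 + $26.15 = $79.97
Taxable wages = $840.96 − $79.97 = $760.99
Federal withholding: $760.99 × 0.2606 = $198.31
City income tax: $760.99 × 0.0073 = $5.56
OASDI: $840.96 × 0.044 = $37.00
Employee stock purchase plan: $27.59
Wage garnishment: $840.96 × 0.0571 = $48.02
Total deductions = $53.82 + $26.15 + $198.31 + $5.56 + $37.00 + $27.59 + $48.02 = $396.45
Net pay = $840.96 − $396.45 = $444.51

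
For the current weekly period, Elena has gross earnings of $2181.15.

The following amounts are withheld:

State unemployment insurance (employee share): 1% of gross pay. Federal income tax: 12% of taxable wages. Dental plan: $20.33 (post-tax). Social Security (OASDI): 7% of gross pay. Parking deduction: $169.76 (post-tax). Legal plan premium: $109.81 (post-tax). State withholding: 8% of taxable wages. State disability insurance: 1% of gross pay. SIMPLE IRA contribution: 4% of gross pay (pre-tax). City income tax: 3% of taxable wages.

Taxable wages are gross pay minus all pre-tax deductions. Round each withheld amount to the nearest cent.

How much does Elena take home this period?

$1116.10

SIMPLE IRA contribution: $2181.15 × 0.04 = $87.25
Taxable wages = $2181.15 − $87.25 = $2093.90
City income tax: $2093.90 × 0.03 = $62.82
Federal income tax: $2093.90 × 0.12 = $251.27
State withholding: $2093.90 × 0.08 = $167.51
Social Security (OASDI): $2181.15 × 0.07 = $152.68
State disability insurance: $2181.15 × 0.01 = $21.81
State unemployment insurance (employee share): $2181.15 × 0.01 = $21.81
Dental plan: $20.33
Legal plan premium: $109.81
Parking deduction: $169.76
Total deductions = $87.25 + $62.82 + $251.27 + $167.51 + $152.68 + $21.81 + $21.81 + $20.33 + $109.81 + $169.76 = $1065.05
Net pay = $2181.15 − $1065.05 = $1116.10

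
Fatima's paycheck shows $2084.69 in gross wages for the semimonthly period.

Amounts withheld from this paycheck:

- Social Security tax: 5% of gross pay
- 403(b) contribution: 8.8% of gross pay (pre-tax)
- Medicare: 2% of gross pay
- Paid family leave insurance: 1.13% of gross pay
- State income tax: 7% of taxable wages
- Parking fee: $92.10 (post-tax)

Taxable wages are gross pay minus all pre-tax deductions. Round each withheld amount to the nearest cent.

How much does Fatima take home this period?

403(b) contribution: $2084.69 × 0.088 = $183.45
Taxable wages = $2084.69 − $183.45 = $1901.24
State income tax: $1901.24 × 0.07 = $133.09
Paid family leave insurance: $2084.69 × 0.0113 = $23.56
Social Security tax: $2084.69 × 0.05 = $104.23
Medicare: $2084.69 × 0.02 = $41.69
Parking fee: $92.10
Total deductions = $183.45 + $133.09 + $23.56 + $104.23 + $41.69 + $92.10 = $578.12
Net pay = $2084.69 − $578.12 = $1506.57

$1506.57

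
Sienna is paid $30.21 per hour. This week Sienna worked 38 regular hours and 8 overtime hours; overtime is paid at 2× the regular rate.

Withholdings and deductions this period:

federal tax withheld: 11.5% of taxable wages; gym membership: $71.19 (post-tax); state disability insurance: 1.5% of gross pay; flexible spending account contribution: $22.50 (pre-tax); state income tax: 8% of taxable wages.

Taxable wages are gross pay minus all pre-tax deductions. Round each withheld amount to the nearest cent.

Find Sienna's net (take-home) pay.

Regular pay: 38 × $30.21 = $1,147.98
Overtime pay: 8 × $30.21 × 2 = $483.36
Gross pay = $1,147.98 + $483.36 = $1,631.34
Flexible spending account contribution: $22.50
Taxable wages = $1,631.34 − $22.50 = $1,608.84
Federal tax withheld: $1,608.84 × 0.115 = $185.02
State income tax: $1,608.84 × 0.08 = $128.71
State disability insurance: $1,631.34 × 0.015 = $24.47
Gym membership: $71.19
Total deductions = $22.50 + $185.02 + $128.71 + $24.47 + $71.19 = $431.89
Net pay = $1,631.34 − $431.89 = $1,199.45

$1,199.45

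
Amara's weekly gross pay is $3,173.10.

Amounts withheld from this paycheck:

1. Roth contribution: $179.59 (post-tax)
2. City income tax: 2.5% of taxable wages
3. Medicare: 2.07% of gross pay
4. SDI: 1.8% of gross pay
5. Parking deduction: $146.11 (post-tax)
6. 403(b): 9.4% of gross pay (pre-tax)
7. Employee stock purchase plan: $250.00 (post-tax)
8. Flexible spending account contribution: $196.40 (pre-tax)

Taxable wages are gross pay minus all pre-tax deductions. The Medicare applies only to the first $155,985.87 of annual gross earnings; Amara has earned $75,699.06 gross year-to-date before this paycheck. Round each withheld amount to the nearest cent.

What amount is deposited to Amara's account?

Flexible spending account contribution: $196.40
403(b): $3,173.10 × 0.094 = $298.27
Pre-tax total = $196.40 + $298.27 = $494.67
Taxable wages = $3,173.10 − $494.67 = $2,678.43
City income tax: $2,678.43 × 0.025 = $66.96
Medicare: cap not yet reached, full $3,173.10 is subject → $3,173.10 × 0.0207 = $65.68
SDI: $3,173.10 × 0.018 = $57.12
Parking deduction: $146.11
Employee stock purchase plan: $250.00
Roth contribution: $179.59
Total deductions = $196.40 + $298.27 + $66.96 + $65.68 + $57.12 + $146.11 + $250.00 + $179.59 = $1,260.13
Net pay = $3,173.10 − $1,260.13 = $1,912.97

$1,912.97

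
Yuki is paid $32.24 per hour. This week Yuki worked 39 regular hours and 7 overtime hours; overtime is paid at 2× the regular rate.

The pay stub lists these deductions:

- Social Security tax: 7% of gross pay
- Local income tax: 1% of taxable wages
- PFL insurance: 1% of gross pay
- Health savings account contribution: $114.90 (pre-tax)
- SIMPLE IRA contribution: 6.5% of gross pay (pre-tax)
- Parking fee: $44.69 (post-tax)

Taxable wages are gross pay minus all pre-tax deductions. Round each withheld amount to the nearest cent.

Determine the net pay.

Regular pay: 39 × $32.24 = $1257.36
Overtime pay: 7 × $32.24 × 2 = $451.36
Gross pay = $1257.36 + $451.36 = $1708.72
SIMPLE IRA contribution: $1708.72 × 0.065 = $111.07
Health savings account contribution: $114.90
Pre-tax total = $111.07 + $114.90 = $225.97
Taxable wages = $1708.72 − $225.97 = $1482.75
Local income tax: $1482.75 × 0.01 = $14.83
PFL insurance: $1708.72 × 0.01 = $17.09
Social Security tax: $1708.72 × 0.07 = $119.61
Parking fee: $44.69
Total deductions = $111.07 + $114.90 + $14.83 + $17.09 + $119.61 + $44.69 = $422.19
Net pay = $1708.72 − $422.19 = $1286.53

$1286.53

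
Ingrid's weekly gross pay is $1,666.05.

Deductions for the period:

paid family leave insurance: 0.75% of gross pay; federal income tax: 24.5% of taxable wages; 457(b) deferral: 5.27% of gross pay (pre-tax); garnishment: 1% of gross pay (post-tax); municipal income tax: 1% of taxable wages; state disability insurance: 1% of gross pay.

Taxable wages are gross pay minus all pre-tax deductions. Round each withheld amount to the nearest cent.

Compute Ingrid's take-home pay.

$1,129.98

457(b) deferral: $1,666.05 × 0.0527 = $87.80
Taxable wages = $1,666.05 − $87.80 = $1,578.25
Municipal income tax: $1,578.25 × 0.01 = $15.78
Federal income tax: $1,578.25 × 0.245 = $386.67
Paid family leave insurance: $1,666.05 × 0.0075 = $12.50
State disability insurance: $1,666.05 × 0.01 = $16.66
Garnishment: $1,666.05 × 0.01 = $16.66
Total deductions = $87.80 + $15.78 + $386.67 + $12.50 + $16.66 + $16.66 = $536.07
Net pay = $1,666.05 − $536.07 = $1,129.98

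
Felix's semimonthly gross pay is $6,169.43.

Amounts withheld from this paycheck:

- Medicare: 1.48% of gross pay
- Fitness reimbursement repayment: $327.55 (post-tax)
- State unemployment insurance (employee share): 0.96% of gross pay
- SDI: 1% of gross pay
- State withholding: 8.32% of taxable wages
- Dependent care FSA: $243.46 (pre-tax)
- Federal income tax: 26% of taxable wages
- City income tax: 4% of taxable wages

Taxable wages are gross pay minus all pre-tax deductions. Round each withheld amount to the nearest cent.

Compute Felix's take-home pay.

$3,115.36

Dependent care FSA: $243.46
Taxable wages = $6,169.43 − $243.46 = $5,925.97
Federal income tax: $5,925.97 × 0.26 = $1,540.75
City income tax: $5,925.97 × 0.04 = $237.04
State withholding: $5,925.97 × 0.0832 = $493.04
State unemployment insurance (employee share): $6,169.43 × 0.0096 = $59.23
SDI: $6,169.43 × 0.01 = $61.69
Medicare: $6,169.43 × 0.0148 = $91.31
Fitness reimbursement repayment: $327.55
Total deductions = $243.46 + $1,540.75 + $237.04 + $493.04 + $59.23 + $61.69 + $91.31 + $327.55 = $3,054.07
Net pay = $6,169.43 − $3,054.07 = $3,115.36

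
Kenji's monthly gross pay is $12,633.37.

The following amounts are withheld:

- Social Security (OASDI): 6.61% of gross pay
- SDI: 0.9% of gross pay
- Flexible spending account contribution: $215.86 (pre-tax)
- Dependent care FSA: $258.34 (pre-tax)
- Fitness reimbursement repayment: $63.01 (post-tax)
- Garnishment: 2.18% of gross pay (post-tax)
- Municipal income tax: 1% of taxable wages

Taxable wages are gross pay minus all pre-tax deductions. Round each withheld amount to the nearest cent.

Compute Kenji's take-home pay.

Dependent care FSA: $258.34
Flexible spending account contribution: $215.86
Pre-tax total = $258.34 + $215.86 = $474.20
Taxable wages = $12,633.37 − $474.20 = $12,159.17
Municipal income tax: $12,159.17 × 0.01 = $121.59
Social Security (OASDI): $12,633.37 × 0.0661 = $835.07
SDI: $12,633.37 × 0.009 = $113.70
Garnishment: $12,633.37 × 0.0218 = $275.41
Fitness reimbursement repayment: $63.01
Total deductions = $258.34 + $215.86 + $121.59 + $835.07 + $113.70 + $275.41 + $63.01 = $1,882.98
Net pay = $12,633.37 − $1,882.98 = $10,750.39

$10,750.39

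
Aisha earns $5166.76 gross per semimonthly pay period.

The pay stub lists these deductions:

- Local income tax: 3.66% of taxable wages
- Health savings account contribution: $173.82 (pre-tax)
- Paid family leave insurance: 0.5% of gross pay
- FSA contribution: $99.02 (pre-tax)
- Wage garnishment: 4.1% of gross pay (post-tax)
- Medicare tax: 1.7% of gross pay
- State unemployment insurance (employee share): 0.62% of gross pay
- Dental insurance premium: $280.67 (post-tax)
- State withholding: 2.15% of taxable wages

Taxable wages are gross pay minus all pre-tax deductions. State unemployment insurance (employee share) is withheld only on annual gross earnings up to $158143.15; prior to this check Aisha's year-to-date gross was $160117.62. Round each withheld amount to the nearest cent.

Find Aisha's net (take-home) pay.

$4003.41

Health savings account contribution: $173.82
FSA contribution: $99.02
Pre-tax total = $173.82 + $99.02 = $272.84
Taxable wages = $5166.76 − $272.84 = $4893.92
State withholding: $4893.92 × 0.0215 = $105.22
Local income tax: $4893.92 × 0.0366 = $179.12
Paid family leave insurance: $5166.76 × 0.005 = $25.83
State unemployment insurance (employee share): annual cap $158143.15 already reached (YTD $160117.62), so $0.00
Medicare tax: $5166.76 × 0.017 = $87.83
Wage garnishment: $5166.76 × 0.041 = $211.84
Dental insurance premium: $280.67
Total deductions = $173.82 + $99.02 + $105.22 + $179.12 + $25.83 + $0.00 + $87.83 + $211.84 + $280.67 = $1163.35
Net pay = $5166.76 − $1163.35 = $4003.41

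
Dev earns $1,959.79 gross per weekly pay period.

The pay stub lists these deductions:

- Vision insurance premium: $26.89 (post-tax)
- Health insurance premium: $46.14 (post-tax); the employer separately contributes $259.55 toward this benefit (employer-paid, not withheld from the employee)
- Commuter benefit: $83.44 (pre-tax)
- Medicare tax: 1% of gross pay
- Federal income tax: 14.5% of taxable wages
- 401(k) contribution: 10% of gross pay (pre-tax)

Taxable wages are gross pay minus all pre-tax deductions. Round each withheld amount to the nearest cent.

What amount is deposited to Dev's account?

401(k) contribution: $1,959.79 × 0.1 = $195.98
Commuter benefit: $83.44
Pre-tax total = $195.98 + $83.44 = $279.42
Taxable wages = $1,959.79 − $279.42 = $1,680.37
Federal income tax: $1,680.37 × 0.145 = $243.65
Medicare tax: $1,959.79 × 0.01 = $19.60
Vision insurance premium: $26.89
Health insurance premium: $46.14
(Employer's $259.55 toward health insurance premium is not withheld from the employee.)
Total deductions = $195.98 + $83.44 + $243.65 + $19.60 + $26.89 + $46.14 = $615.70
Net pay = $1,959.79 − $615.70 = $1,344.09

$1,344.09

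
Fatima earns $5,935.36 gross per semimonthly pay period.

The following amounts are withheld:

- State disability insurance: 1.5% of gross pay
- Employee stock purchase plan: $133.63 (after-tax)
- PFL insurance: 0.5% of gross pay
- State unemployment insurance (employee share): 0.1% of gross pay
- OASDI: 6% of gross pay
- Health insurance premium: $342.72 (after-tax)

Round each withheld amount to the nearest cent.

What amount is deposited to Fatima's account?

$4,978.24

PFL insurance: $5,935.36 × 0.005 = $29.68
OASDI: $5,935.36 × 0.06 = $356.12
State unemployment insurance (employee share): $5,935.36 × 0.001 = $5.94
State disability insurance: $5,935.36 × 0.015 = $89.03
Employee stock purchase plan: $133.63
Health insurance premium: $342.72
Total deductions = $29.68 + $356.12 + $5.94 + $89.03 + $133.63 + $342.72 = $957.12
Net pay = $5,935.36 − $957.12 = $4,978.24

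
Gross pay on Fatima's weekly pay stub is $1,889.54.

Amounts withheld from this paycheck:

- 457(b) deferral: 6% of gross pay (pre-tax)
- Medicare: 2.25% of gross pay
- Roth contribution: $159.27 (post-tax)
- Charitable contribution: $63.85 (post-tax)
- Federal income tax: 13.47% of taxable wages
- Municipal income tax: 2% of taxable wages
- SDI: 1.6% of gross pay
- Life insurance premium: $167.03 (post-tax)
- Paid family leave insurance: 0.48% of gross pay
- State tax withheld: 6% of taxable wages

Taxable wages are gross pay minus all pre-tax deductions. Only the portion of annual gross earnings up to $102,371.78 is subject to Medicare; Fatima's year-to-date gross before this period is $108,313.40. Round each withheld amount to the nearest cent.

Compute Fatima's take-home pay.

$965.38

457(b) deferral: $1,889.54 × 0.06 = $113.37
Taxable wages = $1,889.54 − $113.37 = $1,776.17
State tax withheld: $1,776.17 × 0.06 = $106.57
Federal income tax: $1,776.17 × 0.1347 = $239.25
Municipal income tax: $1,776.17 × 0.02 = $35.52
SDI: $1,889.54 × 0.016 = $30.23
Paid family leave insurance: $1,889.54 × 0.0048 = $9.07
Medicare: annual cap $102,371.78 already reached (YTD $108,313.40), so $0.00
Life insurance premium: $167.03
Roth contribution: $159.27
Charitable contribution: $63.85
Total deductions = $113.37 + $106.57 + $239.25 + $35.52 + $30.23 + $9.07 + $0.00 + $167.03 + $159.27 + $63.85 = $924.16
Net pay = $1,889.54 − $924.16 = $965.38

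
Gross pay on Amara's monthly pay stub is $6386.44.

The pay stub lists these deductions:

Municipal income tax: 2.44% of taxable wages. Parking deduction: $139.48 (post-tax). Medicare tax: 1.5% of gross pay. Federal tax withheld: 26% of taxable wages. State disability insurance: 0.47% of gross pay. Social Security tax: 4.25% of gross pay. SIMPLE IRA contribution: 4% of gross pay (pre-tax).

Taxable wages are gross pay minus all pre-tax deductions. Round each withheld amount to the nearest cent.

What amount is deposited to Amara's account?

SIMPLE IRA contribution: $6386.44 × 0.04 = $255.46
Taxable wages = $6386.44 − $255.46 = $6130.98
Municipal income tax: $6130.98 × 0.0244 = $149.60
Federal tax withheld: $6130.98 × 0.26 = $1594.05
Social Security tax: $6386.44 × 0.0425 = $271.42
State disability insurance: $6386.44 × 0.0047 = $30.02
Medicare tax: $6386.44 × 0.015 = $95.80
Parking deduction: $139.48
Total deductions = $255.46 + $149.60 + $1594.05 + $271.42 + $30.02 + $95.80 + $139.48 = $2535.83
Net pay = $6386.44 − $2535.83 = $3850.61

$3850.61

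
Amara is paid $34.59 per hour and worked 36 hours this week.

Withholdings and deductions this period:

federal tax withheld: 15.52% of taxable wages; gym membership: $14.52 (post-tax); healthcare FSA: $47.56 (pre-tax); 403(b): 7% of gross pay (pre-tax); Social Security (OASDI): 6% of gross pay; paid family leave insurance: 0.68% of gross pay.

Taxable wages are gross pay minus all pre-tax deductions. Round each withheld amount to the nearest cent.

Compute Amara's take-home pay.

$840.46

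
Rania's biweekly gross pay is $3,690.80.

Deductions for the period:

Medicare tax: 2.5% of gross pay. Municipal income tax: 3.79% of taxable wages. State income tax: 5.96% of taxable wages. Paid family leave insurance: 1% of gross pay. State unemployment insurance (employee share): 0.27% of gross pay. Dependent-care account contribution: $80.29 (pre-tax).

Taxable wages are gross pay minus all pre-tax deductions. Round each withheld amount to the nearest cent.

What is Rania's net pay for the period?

$3,119.33

Dependent-care account contribution: $80.29
Taxable wages = $3,690.80 − $80.29 = $3,610.51
State income tax: $3,610.51 × 0.0596 = $215.19
Municipal income tax: $3,610.51 × 0.0379 = $136.84
Medicare tax: $3,690.80 × 0.025 = $92.27
State unemployment insurance (employee share): $3,690.80 × 0.0027 = $9.97
Paid family leave insurance: $3,690.80 × 0.01 = $36.91
Total deductions = $80.29 + $215.19 + $136.84 + $92.27 + $9.97 + $36.91 = $571.47
Net pay = $3,690.80 − $571.47 = $3,119.33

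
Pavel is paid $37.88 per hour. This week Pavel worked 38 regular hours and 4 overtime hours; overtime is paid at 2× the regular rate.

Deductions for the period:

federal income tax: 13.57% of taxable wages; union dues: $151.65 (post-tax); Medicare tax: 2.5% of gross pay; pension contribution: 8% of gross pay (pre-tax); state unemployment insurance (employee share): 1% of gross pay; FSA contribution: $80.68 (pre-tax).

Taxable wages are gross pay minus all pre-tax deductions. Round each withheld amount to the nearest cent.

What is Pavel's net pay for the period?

$1103.18

Regular pay: 38 × $37.88 = $1439.44
Overtime pay: 4 × $37.88 × 2 = $303.04
Gross pay = $1439.44 + $303.04 = $1742.48
FSA contribution: $80.68
Pension contribution: $1742.48 × 0.08 = $139.40
Pre-tax total = $80.68 + $139.40 = $220.08
Taxable wages = $1742.48 − $220.08 = $1522.40
Federal income tax: $1522.40 × 0.1357 = $206.59
State unemployment insurance (employee share): $1742.48 × 0.01 = $17.42
Medicare tax: $1742.48 × 0.025 = $43.56
Union dues: $151.65
Total deductions = $80.68 + $139.40 + $206.59 + $17.42 + $43.56 + $151.65 = $639.30
Net pay = $1742.48 − $639.30 = $1103.18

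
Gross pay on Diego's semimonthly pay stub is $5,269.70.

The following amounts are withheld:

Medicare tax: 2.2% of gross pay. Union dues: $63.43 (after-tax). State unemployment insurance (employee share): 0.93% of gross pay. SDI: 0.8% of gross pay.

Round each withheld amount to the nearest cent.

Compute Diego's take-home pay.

$4,999.17

Medicare tax: $5,269.70 × 0.022 = $115.93
SDI: $5,269.70 × 0.008 = $42.16
State unemployment insurance (employee share): $5,269.70 × 0.0093 = $49.01
Union dues: $63.43
Total deductions = $115.93 + $42.16 + $49.01 + $63.43 = $270.53
Net pay = $5,269.70 − $270.53 = $4,999.17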